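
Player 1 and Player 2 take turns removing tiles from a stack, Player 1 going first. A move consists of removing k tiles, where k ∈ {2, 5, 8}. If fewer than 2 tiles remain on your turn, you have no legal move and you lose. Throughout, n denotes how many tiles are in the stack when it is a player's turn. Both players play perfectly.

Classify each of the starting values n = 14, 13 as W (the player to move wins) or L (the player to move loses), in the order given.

Label each position W (a win for the player to move) or L (a loss). A position with no legal move is L; any other position is W exactly when some move reaches an L, and L when every move reaches a W.
n=0: no move → L
n=1: no move → L
n=2: reaches L-position 0 → W
n=3: reaches L-position 1 → W
n=4: only reaches 2(W), which is W → L
n=5: reaches L-position 0 → W
n=6: reaches L-position 4 → W
n=7: only reaches 5(W), 2(W), all W → L
n=8: reaches L-position 0 → W
n=9: reaches L-position 7 → W
n=10: only reaches 8(W), 5(W), 2(W), all W → L
n=11: only reaches 9(W), 6(W), 3(W), all W → L
n=12: reaches L-position 10 → W
n=13: reaches L-position 11 → W
n=14: only reaches 12(W), 9(W), 6(W), all W → L

14: L, 13: W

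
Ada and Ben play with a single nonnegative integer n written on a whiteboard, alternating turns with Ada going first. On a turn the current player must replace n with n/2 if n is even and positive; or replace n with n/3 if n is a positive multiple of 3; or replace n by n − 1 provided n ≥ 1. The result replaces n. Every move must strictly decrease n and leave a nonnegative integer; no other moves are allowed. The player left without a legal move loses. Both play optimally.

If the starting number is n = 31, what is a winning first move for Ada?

Move to 30.

Build the W/L table. Terminal = L. A non-terminal position is W if it has a move to some L; otherwise it is L.
n=0: no move → L
n=1: can move to 0, which is L ⇒ W
n=2: the only move is to 1(W), a W ⇒ L
n=3: can move to 2, which is L ⇒ W
n=4: can move to 2, which is L ⇒ W
n=5: the only move is to 4(W), a W ⇒ L
n=6: can move to 2, which is L ⇒ W
n=7: the only move is to 6(W), a W ⇒ L
n=8: can move to 7, which is L ⇒ W
n=9: moves to 3(W), 8(W); every one is W ⇒ L
n=10: can move to 5, which is L ⇒ W
n=11: the only move is to 10(W), a W ⇒ L
n=12: can move to 11, which is L ⇒ W
n=13: the only move is to 12(W), a W ⇒ L
n=14: can move to 7, which is L ⇒ W
n=15: can move to 5, which is L ⇒ W
n=16: moves to 8(W), 15(W); every one is W ⇒ L
n=17: can move to 16, which is L ⇒ W
n=18: can move to 9, which is L ⇒ W
n=19: the only move is to 18(W), a W ⇒ L
n=20: can move to 19, which is L ⇒ W
n=21: can move to 7, which is L ⇒ W
n=22: can move to 11, which is L ⇒ W
n=23: the only move is to 22(W), a W ⇒ L
n=24: can move to 23, which is L ⇒ W
n=25: the only move is to 24(W), a W ⇒ L
n=26: can move to 13, which is L ⇒ W
n=27: can move to 9, which is L ⇒ W
n=28: moves to 14(W), 27(W); every one is W ⇒ L
n=29: can move to 28, which is L ⇒ W
n=30: moves to 10(W), 15(W), 29(W); every one is W ⇒ L
n=31: can move to 30, which is L ⇒ W
From 31, the L positions reachable in one move are: 30.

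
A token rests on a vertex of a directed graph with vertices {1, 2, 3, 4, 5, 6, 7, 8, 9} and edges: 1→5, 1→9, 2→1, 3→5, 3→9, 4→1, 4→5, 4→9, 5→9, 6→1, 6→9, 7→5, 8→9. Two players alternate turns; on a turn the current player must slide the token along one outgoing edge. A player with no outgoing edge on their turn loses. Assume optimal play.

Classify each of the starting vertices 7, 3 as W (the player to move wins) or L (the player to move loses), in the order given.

7: L, 3: W

Compute win/loss labels from the base case upward. A position with no move is L. Any other position is W if it can reach an L in one move, else L.
Every edge goes from a vertex to one that appears earlier in the order 9, 5, 1, 7, 8, 4, 2, 3, 6, so processing vertices in that order labels each vertex after all of its successors.
9: no outgoing edge → L
5: can move to 9, which is L ⇒ W
1: can move to 9, which is L ⇒ W
7: the only move is to 5(W), a W ⇒ L
8: can move to 9, which is L ⇒ W
4: can move to 9, which is L ⇒ W
2: the only move is to 1(W), a W ⇒ L
3: can move to 9, which is L ⇒ W
6: can move to 9, which is L ⇒ W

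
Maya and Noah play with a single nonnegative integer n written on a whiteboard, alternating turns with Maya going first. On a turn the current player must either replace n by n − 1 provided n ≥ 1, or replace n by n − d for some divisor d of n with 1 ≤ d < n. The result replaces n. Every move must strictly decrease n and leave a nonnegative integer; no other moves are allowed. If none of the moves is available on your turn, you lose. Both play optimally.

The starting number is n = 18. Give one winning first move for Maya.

Move to 9.

Compute win/loss labels from the base case upward. A position with no move is L. Any other position is W if it can reach an L in one move, else L.
n=0: no move → L
n=1: reaches L-position 0 → W
n=2: only reaches 1(W), which is W → L
n=3: reaches L-position 2 → W
n=4: reaches L-position 2 → W
n=5: only reaches 4(W), which is W → L
n=6: reaches L-position 5 → W
n=7: only reaches 6(W), which is W → L
n=8: reaches L-position 7 → W
n=9: only reaches 6(W), 8(W), all W → L
n=10: reaches L-position 5 → W
n=11: only reaches 10(W), which is W → L
n=12: reaches L-position 9 → W
n=13: only reaches 12(W), which is W → L
n=14: reaches L-position 7 → W
n=15: only reaches 10(W), 12(W), 14(W), all W → L
n=16: reaches L-position 15 → W
n=17: only reaches 16(W), which is W → L
n=18: reaches L-position 9 → W
From 18, the L positions reachable in one move are: 9, 15, 17. Any move reaching one of these is winning.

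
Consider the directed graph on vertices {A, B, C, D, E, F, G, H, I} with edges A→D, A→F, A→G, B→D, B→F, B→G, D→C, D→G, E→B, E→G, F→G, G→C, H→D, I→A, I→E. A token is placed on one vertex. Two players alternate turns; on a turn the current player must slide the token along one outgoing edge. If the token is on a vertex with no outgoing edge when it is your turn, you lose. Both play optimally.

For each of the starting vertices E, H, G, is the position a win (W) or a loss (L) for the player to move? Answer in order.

Compute win/loss labels from the base case upward. A position with no move is L. Any other position is W if it can reach an L in one move, else L.
Every edge goes from a vertex to one that appears earlier in the order C, G, F, D, A, H, B, E, I, so processing vertices in that order labels each vertex after all of its successors.
C: no outgoing edge → L
G: →C(L), so W
F: →G(W) only, which is W, so L
D: →C(L), so W
A: →F(L), so W
H: →D(W) only, which is W, so L
B: →F(L), so W
E: →B(W), G(W) — all W, so L
I: →E(L), so W

E: L, H: L, G: W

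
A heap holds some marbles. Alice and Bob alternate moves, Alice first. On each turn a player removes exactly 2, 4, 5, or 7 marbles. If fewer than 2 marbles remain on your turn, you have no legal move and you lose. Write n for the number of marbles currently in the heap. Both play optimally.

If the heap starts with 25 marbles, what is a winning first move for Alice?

Remove 7, leaving 18.

Work bottom-up. With no move the player to move loses. Otherwise the position is W if at least one move leads to an L position for the opponent, and L if every move leads to a W.
n=0: no move → L
n=1: no move → L
n=2: reaches L-position 0 → W
n=3: reaches L-position 1 → W
n=4: reaches L-position 0 → W
n=5: reaches L-position 1 → W
n=6: reaches L-position 1 → W
n=7: reaches L-position 0 → W
n=8: reaches L-position 1 → W
n=9: only reaches 7(W), 5(W), 4(W), 2(W), all W → L
n=10: only reaches 8(W), 6(W), 5(W), 3(W), all W → L
n=11: reaches L-position 9 → W
n=12: reaches L-position 10 → W
n=13: reaches L-position 9 → W
n=14: reaches L-position 10 → W
n=15: reaches L-position 10 → W
n=16: reaches L-position 9 → W
n=17: reaches L-position 10 → W
n=18: only reaches 16(W), 14(W), 13(W), 11(W), all W → L
n=19: only reaches 17(W), 15(W), 14(W), 12(W), all W → L
n=20: reaches L-position 18 → W
n=21: reaches L-position 19 → W
n=22: reaches L-position 18 → W
n=23: reaches L-position 19 → W
n=24: reaches L-position 19 → W
n=25: reaches L-position 18 → W
From 25, the L positions reachable in one move are: 18.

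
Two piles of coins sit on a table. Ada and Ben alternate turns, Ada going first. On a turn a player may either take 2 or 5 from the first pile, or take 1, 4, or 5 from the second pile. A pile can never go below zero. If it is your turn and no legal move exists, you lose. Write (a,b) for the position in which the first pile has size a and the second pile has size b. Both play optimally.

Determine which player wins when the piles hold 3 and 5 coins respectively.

Ada wins.

Build the W/L table. Terminal = L. A non-terminal position is W if it has a move to some L; otherwise it is L.
No move ever increases a pile, so every position that can arise here has a ≤ 3 and b ≤ 5; it is enough to label the cells with 0 ≤ a ≤ 3 and 0 ≤ b ≤ 5.
Every move lowers a or b (never raises either), so fill the grid row by row in increasing a, and left to right within a row: each cell's successors are then already labelled.
      b=0  b=1  b=2  b=3  b=4  b=5
a=0:    L    W    L    W    W    W
a=1:    L    W    L    W    W    W
a=2:    W    L    W    L    W    W
a=3:    W    L    W    L    W    W
Cells with no legal move (terminal, hence L): (0,0), (1,0).
The remaining L cells, each justified by listing all of its moves:
(0,2): the only move is to (0,1)(W), a W ⇒ L
(1,2): the only move is to (1,1)(W), a W ⇒ L
(2,1): moves to (0,1)(W), (2,0)(W); every one is W ⇒ L
(2,3): moves to (0,3)(W), (2,2)(W); every one is W ⇒ L
(3,1): moves to (1,1)(W), (3,0)(W); every one is W ⇒ L
(3,3): moves to (1,3)(W), (3,2)(W); every one is W ⇒ L
Every other cell has at least one move into one of the L cells above, so it is W.
The starting position (3,5) is W: Ada should move to (3,1), handing over an L position.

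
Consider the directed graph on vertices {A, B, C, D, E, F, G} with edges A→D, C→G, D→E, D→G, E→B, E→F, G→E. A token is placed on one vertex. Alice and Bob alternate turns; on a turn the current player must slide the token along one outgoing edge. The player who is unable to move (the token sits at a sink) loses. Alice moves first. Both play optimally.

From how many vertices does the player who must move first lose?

Work bottom-up. With no move the player to move loses. Otherwise the position is W if at least one move leads to an L position for the opponent, and L if every move leads to a W.
Every edge goes from a vertex to one that appears earlier in the order B, F, E, G, D, A, C, so processing vertices in that order labels each vertex after all of its successors.
B: no outgoing edge → L
F: no outgoing edge → L
E: can move to F, which is L ⇒ W
G: the only move is to E(W), a W ⇒ L
D: can move to G, which is L ⇒ W
A: the only move is to D(W), a W ⇒ L
C: can move to G, which is L ⇒ W
The L vertices are A, B, F, G; that is 4 in all.

4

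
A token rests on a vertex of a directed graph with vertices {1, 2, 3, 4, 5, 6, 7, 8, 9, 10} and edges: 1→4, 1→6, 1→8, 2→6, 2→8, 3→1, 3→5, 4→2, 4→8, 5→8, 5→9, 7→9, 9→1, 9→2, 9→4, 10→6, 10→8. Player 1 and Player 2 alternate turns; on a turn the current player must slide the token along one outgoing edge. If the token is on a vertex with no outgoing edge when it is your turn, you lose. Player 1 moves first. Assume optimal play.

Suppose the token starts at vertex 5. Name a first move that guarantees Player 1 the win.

Move to 9.

Work bottom-up. With no move the player to move loses. Otherwise the position is W if at least one move leads to an L position for the opponent, and L if every move leads to a W.
Every edge goes from a vertex to one that appears earlier in the order 6, 8, 2, 4, 1, 9, 5, 10, 3, 7, so processing vertices in that order labels each vertex after all of its successors.
6: no outgoing edge → L
8: no outgoing edge → L
2: can move to 8, which is L ⇒ W
4: can move to 8, which is L ⇒ W
1: can move to 8, which is L ⇒ W
9: moves to 1(W), 4(W), 2(W); every one is W ⇒ L
5: can move to 9, which is L ⇒ W
10: can move to 8, which is L ⇒ W
3: moves to 5(W), 1(W); every one is W ⇒ L
7: can move to 9, which is L ⇒ W
From 5, the L positions reachable in one move are: 9, 8. Any move reaching one of these is winning.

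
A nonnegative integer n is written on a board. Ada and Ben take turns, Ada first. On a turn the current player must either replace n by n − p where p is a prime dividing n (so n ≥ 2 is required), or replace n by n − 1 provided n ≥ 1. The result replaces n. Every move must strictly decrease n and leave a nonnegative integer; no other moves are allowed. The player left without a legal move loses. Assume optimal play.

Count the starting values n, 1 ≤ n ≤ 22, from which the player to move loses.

5

Work bottom-up. With no move the player to move loses. Otherwise the position is W if at least one move leads to an L position for the opponent, and L if every move leads to a W.
n=0: no move → L
n=1: can move to 0, which is L ⇒ W
n=2: can move to 0, which is L ⇒ W
n=3: can move to 0, which is L ⇒ W
n=4: moves to 2(W), 3(W); every one is W ⇒ L
n=5: can move to 0, which is L ⇒ W
n=6: can move to 4, which is L ⇒ W
n=7: can move to 0, which is L ⇒ W
n=8: moves to 6(W), 7(W); every one is W ⇒ L
n=9: can move to 8, which is L ⇒ W
n=10: can move to 8, which is L ⇒ W
n=11: can move to 0, which is L ⇒ W
n=12: moves to 9(W), 10(W), 11(W); every one is W ⇒ L
n=13: can move to 0, which is L ⇒ W
n=14: can move to 12, which is L ⇒ W
n=15: can move to 12, which is L ⇒ W
n=16: moves to 14(W), 15(W); every one is W ⇒ L
n=17: can move to 0, which is L ⇒ W
n=18: can move to 16, which is L ⇒ W
n=19: can move to 0, which is L ⇒ W
n=20: moves to 15(W), 18(W), 19(W); every one is W ⇒ L
n=21: can move to 20, which is L ⇒ W
n=22: can move to 20, which is L ⇒ W
L entries with 1 ≤ n ≤ 22 (n=0 is outside the asked range and is not counted): n = 4, 8, 12, 16, 20; that makes 5.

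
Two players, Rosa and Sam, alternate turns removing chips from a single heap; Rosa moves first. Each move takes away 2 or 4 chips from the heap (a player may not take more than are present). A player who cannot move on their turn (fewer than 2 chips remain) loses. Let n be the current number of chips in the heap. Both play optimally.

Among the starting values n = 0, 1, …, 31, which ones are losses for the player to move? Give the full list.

Work bottom-up. With no move the player to move loses. Otherwise the position is W if at least one move leads to an L position for the opponent, and L if every move leads to a W.
n=0: no move → L
n=1: no move → L
n=2: W (go to 0, an L position)
n=3: W (go to 1, an L position)
n=4: W (go to 0, an L position)
n=5: W (go to 1, an L position)
n=6: L (options 4(W), 2(W) are all W)
n=7: L (options 5(W), 3(W) are all W)
n=8: W (go to 6, an L position)
n=9: W (go to 7, an L position)
n=10: W (go to 6, an L position)
n=11: W (go to 7, an L position)
n=12: L (options 10(W), 8(W) are all W)
n=13: L (options 11(W), 9(W) are all W)
n=14: W (go to 12, an L position)
n=15: W (go to 13, an L position)
n=16: W (go to 12, an L position)
n=17: W (go to 13, an L position)
n=18: L (options 16(W), 14(W) are all W)
n=19: L (options 17(W), 15(W) are all W)
n=20: W (go to 18, an L position)
n=21: W (go to 19, an L position)
n=22: W (go to 18, an L position)
n=23: W (go to 19, an L position)
n=24: L (options 22(W), 20(W) are all W)
n=25: L (options 23(W), 21(W) are all W)
n=26: W (go to 24, an L position)
n=27: W (go to 25, an L position)
n=28: W (go to 24, an L position)
n=29: W (go to 25, an L position)
n=30: L (options 28(W), 26(W) are all W)
n=31: L (options 29(W), 27(W) are all W)
Reading off the rows marked L gives the requested list; there are 12 such values of n.

0, 1, 6, 7, 12, 13, 18, 19, 24, 25, 30, 31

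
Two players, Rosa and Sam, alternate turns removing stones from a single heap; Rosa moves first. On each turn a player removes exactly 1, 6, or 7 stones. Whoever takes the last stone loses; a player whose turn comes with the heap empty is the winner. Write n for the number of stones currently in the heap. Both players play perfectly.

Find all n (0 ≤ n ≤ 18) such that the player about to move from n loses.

1, 3, 5, 13, 15, 17

Positions with no move are W. A position that does have a move is losing for the player to move precisely when every available move leads to a winning position for the opponent. Fill in the labels:
n=0: no move; the opponent has just taken the last stone and therefore loses → W
n=1: →0(W) only, which is W, so L
n=2: →1(L), so W
n=3: →2(W) only, which is W, so L
n=4: →3(L), so W
n=5: →4(W) only, which is W, so L
n=6: →5(L), so W
n=7: →1(L), so W
n=8: →1(L), so W
n=9: →3(L), so W
n=10: →3(L), so W
n=11: →5(L), so W
n=12: →5(L), so W
n=13: →12(W), 7(W), 6(W) — all W, so L
n=14: →13(L), so W
n=15: →14(W), 9(W), 8(W) — all W, so L
n=16: →15(L), so W
n=17: →16(W), 11(W), 10(W) — all W, so L
n=18: →17(L), so W
Reading off the rows marked L gives the requested list; there are 6 such values of n.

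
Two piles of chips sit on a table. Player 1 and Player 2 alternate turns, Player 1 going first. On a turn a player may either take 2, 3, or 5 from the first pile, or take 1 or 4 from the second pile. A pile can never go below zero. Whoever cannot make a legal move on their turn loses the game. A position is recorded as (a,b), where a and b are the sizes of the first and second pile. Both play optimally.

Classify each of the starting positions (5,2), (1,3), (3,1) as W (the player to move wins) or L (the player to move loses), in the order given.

(5,2): W, (1,3): W, (3,1): L

Label each position W (a win for the player to move) or L (a loss). A position with no legal move is L; any other position is W exactly when some move reaches an L, and L when every move reaches a W.
No move ever increases a pile, so every position that can arise here has a ≤ 5 and b ≤ 3; it is enough to label the cells with 0 ≤ a ≤ 5 and 0 ≤ b ≤ 3.
Every move lowers a or b (never raises either), so fill the grid row by row in increasing a, and left to right within a row: each cell's successors are then already labelled.
      b=0  b=1  b=2  b=3
a=0:    L    W    L    W
a=1:    L    W    L    W
a=2:    W    L    W    L
a=3:    W    L    W    L
a=4:    W    W    W    W
a=5:    W    W    W    W
Cells with no legal move (terminal, hence L): (0,0), (1,0).
The remaining L cells, each justified by listing all of its moves:
(0,2): L (sole option (0,1)(W) is W)
(1,2): L (sole option (1,1)(W) is W)
(2,1): L (options (0,1)(W), (2,0)(W) are all W)
(2,3): L (options (0,3)(W), (2,2)(W) are all W)
(3,1): L (options (1,1)(W), (0,1)(W), (3,0)(W) are all W)
(3,3): L (options (1,3)(W), (0,3)(W), (3,2)(W) are all W)
Every other cell has at least one move into one of the L cells above, so it is W.
(5,2): the move to (0,2) reaches an L cell, so W
(1,3): the move to (1,2) reaches an L cell, so W
(3,1): one of the L cells justified above, so L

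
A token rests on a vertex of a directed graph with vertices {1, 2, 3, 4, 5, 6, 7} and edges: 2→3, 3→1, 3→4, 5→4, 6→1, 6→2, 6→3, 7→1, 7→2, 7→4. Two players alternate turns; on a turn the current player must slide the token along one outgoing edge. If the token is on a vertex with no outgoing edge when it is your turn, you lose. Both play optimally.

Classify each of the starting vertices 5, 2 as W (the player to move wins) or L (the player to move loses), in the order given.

Classify positions by backward induction: terminal positions (no move available) are L. From any other position, the mover wins iff some move reaches an L.
Every edge goes from a vertex to one that appears earlier in the order 1, 4, 3, 2, 7, 6, 5, so processing vertices in that order labels each vertex after all of its successors.
1: no outgoing edge → L
4: no outgoing edge → L
3: →4(L), so W
2: →3(W) only, which is W, so L
7: →2(L), so W
6: →2(L), so W
5: →4(L), so W

5: W, 2: L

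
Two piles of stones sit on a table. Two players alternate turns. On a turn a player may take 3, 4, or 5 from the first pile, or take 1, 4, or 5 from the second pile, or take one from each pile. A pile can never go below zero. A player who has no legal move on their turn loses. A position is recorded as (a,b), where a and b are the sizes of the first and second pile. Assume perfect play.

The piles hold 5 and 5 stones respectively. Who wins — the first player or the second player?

The first player wins.

Classify positions by backward induction: terminal positions (no move available) are L. From any other position, the mover wins iff some move reaches an L.
No move ever increases a pile, so every position that can arise here has a ≤ 5 and b ≤ 5; it is enough to label the cells with 0 ≤ a ≤ 5 and 0 ≤ b ≤ 5.
Every move lowers a or b (never raises either), so fill the grid row by row in increasing a, and left to right within a row: each cell's successors are then already labelled.
      b=0  b=1  b=2  b=3  b=4  b=5
a=0:    L    W    L    W    W    W
a=1:    L    W    L    W    W    W
a=2:    L    W    L    W    W    W
a=3:    W    W    W    W    L    W
a=4:    W    L    W    L    W    W
a=5:    W    L    W    L    W    W
Cells with no legal move (terminal, hence L): (0,0), (1,0), (2,0).
The remaining L cells, each justified by listing all of its moves:
(0,2): only reaches (0,1)(W), which is W → L
(1,2): only reaches (1,1)(W), (0,1)(W), all W → L
(2,2): only reaches (2,1)(W), (1,1)(W), all W → L
(3,4): only reaches (0,4)(W), (3,3)(W), (3,0)(W), (2,3)(W), all W → L
(4,1): only reaches (1,1)(W), (0,1)(W), (4,0)(W), (3,0)(W), all W → L
(4,3): only reaches (1,3)(W), (0,3)(W), (4,2)(W), (3,2)(W), all W → L
(5,1): only reaches (2,1)(W), (1,1)(W), (0,1)(W), (5,0)(W), (4,0)(W), all W → L
(5,3): only reaches (2,3)(W), (1,3)(W), (0,3)(W), (5,2)(W), (4,2)(W), all W → L
Every other cell has at least one move into one of the L cells above, so it is W.
The starting position (5,5) is W: the player to move should move to (5,1), handing over an L position.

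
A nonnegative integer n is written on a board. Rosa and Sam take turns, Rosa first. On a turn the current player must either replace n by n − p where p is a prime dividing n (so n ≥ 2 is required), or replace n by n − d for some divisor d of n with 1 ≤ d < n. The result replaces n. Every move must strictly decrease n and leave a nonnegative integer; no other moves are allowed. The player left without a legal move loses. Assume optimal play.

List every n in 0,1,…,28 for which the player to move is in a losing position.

0, 1, 4, 9, 14, 20, 26

Work bottom-up. With no move the player to move loses. Otherwise the position is W if at least one move leads to an L position for the opponent, and L if every move leads to a W.
n=0: no move → L
n=1: no move → L
n=2: reaches L-position 0 → W
n=3: reaches L-position 0 → W
n=4: only reaches 2(W), 3(W), all W → L
n=5: reaches L-position 0 → W
n=6: reaches L-position 4 → W
n=7: reaches L-position 0 → W
n=8: reaches L-position 4 → W
n=9: only reaches 6(W), 8(W), all W → L
n=10: reaches L-position 9 → W
n=11: reaches L-position 0 → W
n=12: reaches L-position 9 → W
n=13: reaches L-position 0 → W
n=14: only reaches 7(W), 12(W), 13(W), all W → L
n=15: reaches L-position 14 → W
n=16: reaches L-position 14 → W
n=17: reaches L-position 0 → W
n=18: reaches L-position 9 → W
n=19: reaches L-position 0 → W
n=20: only reaches 10(W), 15(W), 16(W), 18(W), 19(W), all W → L
n=21: reaches L-position 14 → W
n=22: reaches L-position 20 → W
n=23: reaches L-position 0 → W
n=24: reaches L-position 20 → W
n=25: reaches L-position 20 → W
n=26: only reaches 13(W), 24(W), 25(W), all W → L
n=27: reaches L-position 26 → W
n=28: reaches L-position 14 → W
The losing starting values of n are exactly the entries labelled L in this table (7 of them).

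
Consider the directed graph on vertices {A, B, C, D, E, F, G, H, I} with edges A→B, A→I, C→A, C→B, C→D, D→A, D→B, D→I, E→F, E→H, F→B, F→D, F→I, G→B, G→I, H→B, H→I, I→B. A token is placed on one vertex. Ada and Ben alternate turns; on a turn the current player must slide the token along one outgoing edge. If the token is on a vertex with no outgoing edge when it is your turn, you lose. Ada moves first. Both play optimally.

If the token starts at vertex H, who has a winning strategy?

Build the W/L table. Terminal = L. A non-terminal position is W if it has a move to some L; otherwise it is L.
Every edge goes from a vertex to one that appears earlier in the order B, I, H, A, D, F, E, C, G, so processing vertices in that order labels each vertex after all of its successors.
B: no outgoing edge → L
I: W (go to B, an L position)
H: W (go to B, an L position)
A: W (go to B, an L position)
D: W (go to B, an L position)
F: W (go to B, an L position)
E: L (options F(W), H(W) are all W)
C: W (go to B, an L position)
G: W (go to B, an L position)
From H Ada can move to B, reaching an L position.

Ada wins.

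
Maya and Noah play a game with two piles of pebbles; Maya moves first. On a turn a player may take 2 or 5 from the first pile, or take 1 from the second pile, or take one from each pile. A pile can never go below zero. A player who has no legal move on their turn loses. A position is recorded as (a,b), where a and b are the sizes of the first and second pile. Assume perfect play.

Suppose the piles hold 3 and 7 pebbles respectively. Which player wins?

Use the standard recursion: the mover loses at a terminal position; elsewhere, the mover wins exactly when some move hands the opponent an L position.
No move ever increases a pile, so every position that can arise here has a ≤ 3 and b ≤ 7; it is enough to label the cells with 0 ≤ a ≤ 3 and 0 ≤ b ≤ 7.
Every move lowers a or b (never raises either), so fill the grid row by row in increasing a, and left to right within a row: each cell's successors are then already labelled.
      b=0  b=1  b=2  b=3  b=4  b=5  b=6  b=7
a=0:    L    W    L    W    L    W    L    W
a=1:    L    W    L    W    L    W    L    W
a=2:    W    W    W    W    W    W    W    W
a=3:    W    L    W    L    W    L    W    L
Cells with no legal move (terminal, hence L): (0,0), (1,0).
The remaining L cells, each justified by listing all of its moves:
(0,2): →(0,1)(W) only, which is W, so L
(0,4): →(0,3)(W) only, which is W, so L
(0,6): →(0,5)(W) only, which is W, so L
(1,2): →(1,1)(W), (0,1)(W) — all W, so L
(1,4): →(1,3)(W), (0,3)(W) — all W, so L
(1,6): →(1,5)(W), (0,5)(W) — all W, so L
(3,1): →(1,1)(W), (3,0)(W), (2,0)(W) — all W, so L
(3,3): →(1,3)(W), (3,2)(W), (2,2)(W) — all W, so L
(3,5): →(1,5)(W), (3,4)(W), (2,4)(W) — all W, so L
(3,7): →(1,7)(W), (3,6)(W), (2,6)(W) — all W, so L
Every other cell has at least one move into one of the L cells above, so it is W.
Every move from (3,7) reaches a W position, so the mover loses.

Noah wins.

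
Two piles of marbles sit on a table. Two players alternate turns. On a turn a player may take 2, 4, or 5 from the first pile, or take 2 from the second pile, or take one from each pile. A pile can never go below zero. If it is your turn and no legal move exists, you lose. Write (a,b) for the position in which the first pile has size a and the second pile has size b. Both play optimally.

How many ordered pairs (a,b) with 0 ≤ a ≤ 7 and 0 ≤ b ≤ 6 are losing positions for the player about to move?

Positions with no move are L. A position that does have a move is losing for the player to move precisely when every available move leads to a winning position for the opponent. Fill in the labels:
Every move lowers a or b (never raises either), so fill the grid row by row in increasing a, and left to right within a row: each cell's successors are then already labelled.
      b=0  b=1  b=2  b=3  b=4  b=5  b=6
a=0:    L    L    W    W    L    L    W
a=1:    L    W    W    L    L    W    W
a=2:    W    W    L    L    W    W    L
a=3:    W    L    L    W    W    L    L
a=4:    W    W    W    W    W    W    W
a=5:    W    W    W    W    W    W    W
a=6:    W    L    W    W    W    L    W
a=7:    L    W    W    W    L    W    W
Cells with no legal move (terminal, hence L): (0,0), (0,1), (1,0).
The remaining L cells, each justified by listing all of its moves:
(0,4): →(0,2)(W) only, which is W, so L
(0,5): →(0,3)(W) only, which is W, so L
(1,3): →(1,1)(W), (0,2)(W) — all W, so L
(1,4): →(1,2)(W), (0,3)(W) — all W, so L
(2,2): →(0,2)(W), (2,0)(W), (1,1)(W) — all W, so L
(2,3): →(0,3)(W), (2,1)(W), (1,2)(W) — all W, so L
(2,6): →(0,6)(W), (2,4)(W), (1,5)(W) — all W, so L
(3,1): →(1,1)(W), (2,0)(W) — all W, so L
(3,2): →(1,2)(W), (3,0)(W), (2,1)(W) — all W, so L
(3,5): →(1,5)(W), (3,3)(W), (2,4)(W) — all W, so L
(3,6): →(1,6)(W), (3,4)(W), (2,5)(W) — all W, so L
(6,1): →(4,1)(W), (2,1)(W), (1,1)(W), (5,0)(W) — all W, so L
(6,5): →(4,5)(W), (2,5)(W), (1,5)(W), (6,3)(W), (5,4)(W) — all W, so L
(7,0): →(5,0)(W), (3,0)(W), (2,0)(W) — all W, so L
(7,4): →(5,4)(W), (3,4)(W), (2,4)(W), (7,2)(W), (6,3)(W) — all W, so L
Every other cell has at least one move into one of the L cells above, so it is W.
L cells per row: a=0: 4, a=1: 3, a=2: 3, a=3: 4, a=4: 0, a=5: 0, a=6: 2, a=7: 2; total 18.

18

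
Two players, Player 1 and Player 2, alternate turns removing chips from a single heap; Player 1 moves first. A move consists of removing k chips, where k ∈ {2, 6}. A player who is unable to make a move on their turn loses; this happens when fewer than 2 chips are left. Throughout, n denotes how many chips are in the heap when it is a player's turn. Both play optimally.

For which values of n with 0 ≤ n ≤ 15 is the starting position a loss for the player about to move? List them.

Label each position W (a win for the player to move) or L (a loss). A position with no legal move is L; any other position is W exactly when some move reaches an L, and L when every move reaches a W.
n=0: no move → L
n=1: no move → L
n=2: reaches L-position 0 → W
n=3: reaches L-position 1 → W
n=4: only reaches 2(W), which is W → L
n=5: only reaches 3(W), which is W → L
n=6: reaches L-position 4 → W
n=7: reaches L-position 5 → W
n=8: only reaches 6(W), 2(W), all W → L
n=9: only reaches 7(W), 3(W), all W → L
n=10: reaches L-position 8 → W
n=11: reaches L-position 9 → W
n=12: only reaches 10(W), 6(W), all W → L
n=13: only reaches 11(W), 7(W), all W → L
n=14: reaches L-position 12 → W
n=15: reaches L-position 13 → W
The losing starting values of n are exactly the entries labelled L in this table (8 of them).

0, 1, 4, 5, 8, 9, 12, 13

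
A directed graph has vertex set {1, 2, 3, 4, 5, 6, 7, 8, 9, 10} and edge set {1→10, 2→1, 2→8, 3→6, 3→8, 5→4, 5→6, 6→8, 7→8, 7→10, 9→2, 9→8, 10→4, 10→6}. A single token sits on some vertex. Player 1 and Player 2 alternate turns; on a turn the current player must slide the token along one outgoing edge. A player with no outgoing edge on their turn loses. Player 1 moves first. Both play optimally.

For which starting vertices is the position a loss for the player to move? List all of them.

Compute win/loss labels from the base case upward. A position with no move is L. Any other position is W if it can reach an L in one move, else L.
Every edge goes from a vertex to one that appears earlier in the order 8, 4, 6, 5, 10, 1, 2, 9, 3, 7, so processing vertices in that order labels each vertex after all of its successors.
8: no outgoing edge → L
4: no outgoing edge → L
6: W (go to 8, an L position)
5: W (go to 4, an L position)
10: W (go to 4, an L position)
1: L (sole option 10(W) is W)
2: W (go to 1, an L position)
9: W (go to 8, an L position)
3: W (go to 8, an L position)
7: W (go to 8, an L position)
Reading off the rows marked L gives the requested list; there are 3 such vertices.

1, 4, 8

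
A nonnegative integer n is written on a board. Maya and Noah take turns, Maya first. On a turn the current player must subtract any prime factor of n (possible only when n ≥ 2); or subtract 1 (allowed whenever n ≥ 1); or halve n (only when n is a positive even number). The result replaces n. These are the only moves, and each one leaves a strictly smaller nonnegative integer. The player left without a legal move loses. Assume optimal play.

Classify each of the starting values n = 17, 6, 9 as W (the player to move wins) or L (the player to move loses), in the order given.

Label each position W (a win for the player to move) or L (a loss). A position with no legal move is L; any other position is W exactly when some move reaches an L, and L when every move reaches a W.
n=0: no move → L
n=1: W (go to 0, an L position)
n=2: W (go to 0, an L position)
n=3: W (go to 0, an L position)
n=4: L (options 2(W), 3(W) are all W)
n=5: W (go to 0, an L position)
n=6: W (go to 4, an L position)
n=7: W (go to 0, an L position)
n=8: W (go to 4, an L position)
n=9: L (options 6(W), 8(W) are all W)
n=10: W (go to 9, an L position)
n=11: W (go to 0, an L position)
n=12: W (go to 9, an L position)
n=13: W (go to 0, an L position)
n=14: L (options 7(W), 12(W), 13(W) are all W)
n=15: W (go to 14, an L position)
n=16: W (go to 14, an L position)
n=17: W (go to 0, an L position)

17: W, 6: W, 9: L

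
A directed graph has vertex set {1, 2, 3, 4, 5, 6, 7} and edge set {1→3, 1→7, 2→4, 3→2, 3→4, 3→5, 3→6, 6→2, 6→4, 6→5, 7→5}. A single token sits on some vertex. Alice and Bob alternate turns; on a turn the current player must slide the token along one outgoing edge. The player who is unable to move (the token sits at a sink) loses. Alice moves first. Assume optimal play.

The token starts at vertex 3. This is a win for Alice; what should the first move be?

Move to 5.

Build the W/L table. Terminal = L. A non-terminal position is W if it has a move to some L; otherwise it is L.
Every edge goes from a vertex to one that appears earlier in the order 4, 5, 2, 6, 3, 7, 1, so processing vertices in that order labels each vertex after all of its successors.
4: no outgoing edge → L
5: no outgoing edge → L
2: can move to 4, which is L ⇒ W
6: can move to 5, which is L ⇒ W
3: can move to 5, which is L ⇒ W
7: can move to 5, which is L ⇒ W
1: moves to 7(W), 3(W); every one is W ⇒ L
From 3, the L positions reachable in one move are: 5, 4. Any move reaching one of these is winning.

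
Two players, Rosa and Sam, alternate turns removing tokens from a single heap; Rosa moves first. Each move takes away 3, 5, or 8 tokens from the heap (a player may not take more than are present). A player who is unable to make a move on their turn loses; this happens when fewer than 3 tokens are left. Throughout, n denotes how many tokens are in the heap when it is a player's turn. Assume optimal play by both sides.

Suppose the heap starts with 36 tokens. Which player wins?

Rosa wins.

Positions with no move are L. A position that does have a move is losing for the player to move precisely when every available move leads to a winning position for the opponent. Fill in the labels:
n=0: no move → L
n=1: no move → L
n=2: no move → L
n=3: reaches L-position 0 → W
n=4: reaches L-position 1 → W
n=5: reaches L-position 2 → W
n=6: reaches L-position 1 → W
n=7: reaches L-position 2 → W
n=8: reaches L-position 0 → W
n=9: reaches L-position 1 → W
n=10: reaches L-position 2 → W
n=11: only reaches 8(W), 6(W), 3(W), all W → L
n=12: only reaches 9(W), 7(W), 4(W), all W → L
n=13: only reaches 10(W), 8(W), 5(W), all W → L
n=14: reaches L-position 11 → W
n=15: reaches L-position 12 → W
n=16: reaches L-position 13 → W
n=17: reaches L-position 12 → W
n=18: reaches L-position 13 → W
n=19: reaches L-position 11 → W
n=20: reaches L-position 12 → W
n=21: reaches L-position 13 → W
n=22: only reaches 19(W), 17(W), 14(W), all W → L
n=23: only reaches 20(W), 18(W), 15(W), all W → L
n=24: only reaches 21(W), 19(W), 16(W), all W → L
n=25: reaches L-position 22 → W
n=26: reaches L-position 23 → W
n=27: reaches L-position 24 → W
n=28: reaches L-position 23 → W
n=29: reaches L-position 24 → W
n=30: reaches L-position 22 → W
n=31: reaches L-position 23 → W
n=32: reaches L-position 24 → W
n=33: only reaches 30(W), 28(W), 25(W), all W → L
n=34: only reaches 31(W), 29(W), 26(W), all W → L
n=35: only reaches 32(W), 30(W), 27(W), all W → L
n=36: reaches L-position 33 → W
From 36 Rosa can remove 3, leaving 33, reaching an L position.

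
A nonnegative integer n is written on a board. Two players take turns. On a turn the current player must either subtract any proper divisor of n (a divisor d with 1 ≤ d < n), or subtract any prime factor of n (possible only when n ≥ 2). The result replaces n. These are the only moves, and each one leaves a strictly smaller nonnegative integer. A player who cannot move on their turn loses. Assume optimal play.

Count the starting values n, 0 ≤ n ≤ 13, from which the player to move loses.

4

Build the W/L table. Terminal = L. A non-terminal position is W if it has a move to some L; otherwise it is L.
n=0: no move → L
n=1: no move → L
n=2: reaches L-position 0 → W
n=3: reaches L-position 0 → W
n=4: only reaches 2(W), 3(W), all W → L
n=5: reaches L-position 0 → W
n=6: reaches L-position 4 → W
n=7: reaches L-position 0 → W
n=8: reaches L-position 4 → W
n=9: only reaches 6(W), 8(W), all W → L
n=10: reaches L-position 9 → W
n=11: reaches L-position 0 → W
n=12: reaches L-position 9 → W
n=13: reaches L-position 0 → W
L entries with 0 ≤ n ≤ 13: n = 0, 1, 4, 9; that makes 4.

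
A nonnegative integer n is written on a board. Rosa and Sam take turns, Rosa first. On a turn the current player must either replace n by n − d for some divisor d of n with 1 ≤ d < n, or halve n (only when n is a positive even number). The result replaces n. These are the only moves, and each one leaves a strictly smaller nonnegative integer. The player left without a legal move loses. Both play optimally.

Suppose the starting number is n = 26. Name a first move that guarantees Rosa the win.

Work bottom-up. With no move the player to move loses. Otherwise the position is W if at least one move leads to an L position for the opponent, and L if every move leads to a W.
n=0: no move → L
n=1: no move → L
n=2: can move to 1, which is L ⇒ W
n=3: the only move is to 2(W), a W ⇒ L
n=4: can move to 3, which is L ⇒ W
n=5: the only move is to 4(W), a W ⇒ L
n=6: can move to 3, which is L ⇒ W
n=7: the only move is to 6(W), a W ⇒ L
n=8: can move to 7, which is L ⇒ W
n=9: moves to 6(W), 8(W); every one is W ⇒ L
n=10: can move to 5, which is L ⇒ W
n=11: the only move is to 10(W), a W ⇒ L
n=12: can move to 9, which is L ⇒ W
n=13: the only move is to 12(W), a W ⇒ L
n=14: can move to 7, which is L ⇒ W
n=15: moves to 10(W), 12(W), 14(W); every one is W ⇒ L
n=16: can move to 15, which is L ⇒ W
n=17: the only move is to 16(W), a W ⇒ L
n=18: can move to 9, which is L ⇒ W
n=19: the only move is to 18(W), a W ⇒ L
n=20: can move to 15, which is L ⇒ W
n=21: moves to 14(W), 18(W), 20(W); every one is W ⇒ L
n=22: can move to 11, which is L ⇒ W
n=23: the only move is to 22(W), a W ⇒ L
n=24: can move to 21, which is L ⇒ W
n=25: moves to 20(W), 24(W); every one is W ⇒ L
n=26: can move to 13, which is L ⇒ W
From 26, the L positions reachable in one move are: 13, 25. Any move reaching one of these is winning.

Move to 13.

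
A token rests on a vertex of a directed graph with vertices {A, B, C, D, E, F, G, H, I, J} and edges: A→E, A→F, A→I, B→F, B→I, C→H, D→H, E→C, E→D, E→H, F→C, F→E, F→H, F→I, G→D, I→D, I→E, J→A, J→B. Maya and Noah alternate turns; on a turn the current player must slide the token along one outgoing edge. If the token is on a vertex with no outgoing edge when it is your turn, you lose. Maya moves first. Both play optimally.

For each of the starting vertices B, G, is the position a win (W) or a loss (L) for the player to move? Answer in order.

Work bottom-up. With no move the player to move loses. Otherwise the position is W if at least one move leads to an L position for the opponent, and L if every move leads to a W.
Every edge goes from a vertex to one that appears earlier in the order H, D, C, E, I, F, A, B, G, J, so processing vertices in that order labels each vertex after all of its successors.
H: no outgoing edge → L
D: can move to H, which is L ⇒ W
C: can move to H, which is L ⇒ W
E: can move to H, which is L ⇒ W
I: moves to E(W), D(W); every one is W ⇒ L
F: can move to I, which is L ⇒ W
A: can move to I, which is L ⇒ W
B: can move to I, which is L ⇒ W
G: the only move is to D(W), a W ⇒ L
J: moves to B(W), A(W); every one is W ⇒ L

B: W, G: L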